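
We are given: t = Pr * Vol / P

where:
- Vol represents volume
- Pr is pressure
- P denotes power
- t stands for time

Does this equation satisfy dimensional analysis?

Yes

Vol (volume) has dimensions [L^3].
Pr (pressure) has dimensions [L^-1 M T^-2].
P (power) has dimensions [L^2 M T^-3].
t (time) has dimensions [T].

Left side: [T]
Right side: [T]

Both sides have the same dimensions, so the equation is dimensionally consistent.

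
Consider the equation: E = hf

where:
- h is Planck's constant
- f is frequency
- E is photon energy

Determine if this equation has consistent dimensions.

Yes

h (Planck's constant) has dimensions [L^2 M T^-1].
f (frequency) has dimensions [T^-1].
E (photon energy) has dimensions [L^2 M T^-2].

Left side: [L^2 M T^-2]
Right side: [L^2 M T^-2]

Both sides have the same dimensions, so the equation is dimensionally consistent.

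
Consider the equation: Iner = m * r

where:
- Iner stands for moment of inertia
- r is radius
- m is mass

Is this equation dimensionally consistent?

No

Iner (moment of inertia) has dimensions [L^2 M].
r (radius) has dimensions [L].
m (mass) has dimensions [M].

Left side: [L^2 M]
Right side: [L M]

The two sides have different dimensions, so the equation is NOT dimensionally consistent.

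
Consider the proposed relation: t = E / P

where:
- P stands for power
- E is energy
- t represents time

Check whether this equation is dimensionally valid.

Yes

P (power) has dimensions [L^2 M T^-3].
E (energy) has dimensions [L^2 M T^-2].
t (time) has dimensions [T].

Left side: [T]
Right side: [T]

Both sides have the same dimensions, so the equation is dimensionally consistent.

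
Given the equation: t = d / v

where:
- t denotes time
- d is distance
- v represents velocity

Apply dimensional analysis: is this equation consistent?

Yes

t (time) has dimensions [T].
d (distance) has dimensions [L].
v (velocity) has dimensions [L T^-1].

Left side: [T]
Right side: [T]

Both sides have the same dimensions, so the equation is dimensionally consistent.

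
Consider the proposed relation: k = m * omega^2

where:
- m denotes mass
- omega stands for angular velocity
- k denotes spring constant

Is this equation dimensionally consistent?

Yes

m (mass) has dimensions [M].
omega (angular velocity) has dimensions [T^-1].
k (spring constant) has dimensions [M T^-2].

Left side: [M T^-2]
Right side: [M T^-2]

Both sides have the same dimensions, so the equation is dimensionally consistent.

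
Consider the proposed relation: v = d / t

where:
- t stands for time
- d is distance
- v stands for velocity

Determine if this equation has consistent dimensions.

Yes

t (time) has dimensions [T].
d (distance) has dimensions [L].
v (velocity) has dimensions [L T^-1].

Left side: [L T^-1]
Right side: [L T^-1]

Both sides have the same dimensions, so the equation is dimensionally consistent.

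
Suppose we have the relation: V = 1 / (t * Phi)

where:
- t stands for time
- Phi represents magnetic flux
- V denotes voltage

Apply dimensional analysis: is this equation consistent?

No

t (time) has dimensions [T].
Phi (magnetic flux) has dimensions [I^-1 L^2 M T^-2].
V (voltage) has dimensions [I^-1 L^2 M T^-3].

Left side: [I^-1 L^2 M T^-3]
Right side: [I L^-2 M^-1 T]

The two sides have different dimensions, so the equation is NOT dimensionally consistent.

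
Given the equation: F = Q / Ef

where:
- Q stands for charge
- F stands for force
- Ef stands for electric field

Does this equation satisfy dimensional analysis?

No

Q (charge) has dimensions [I T].
F (force) has dimensions [L M T^-2].
Ef (electric field) has dimensions [I^-1 L M T^-3].

Left side: [L M T^-2]
Right side: [I^2 L^-1 M^-1 T^4]

The two sides have different dimensions, so the equation is NOT dimensionally consistent.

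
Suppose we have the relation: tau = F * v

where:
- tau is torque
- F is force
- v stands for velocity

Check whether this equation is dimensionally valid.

No

tau (torque) has dimensions [L^2 M T^-2].
F (force) has dimensions [L M T^-2].
v (velocity) has dimensions [L T^-1].

Left side: [L^2 M T^-2]
Right side: [L^2 M T^-3]

The two sides have different dimensions, so the equation is NOT dimensionally consistent.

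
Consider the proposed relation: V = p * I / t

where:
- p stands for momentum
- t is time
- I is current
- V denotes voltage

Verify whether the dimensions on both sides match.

No

p (momentum) has dimensions [L M T^-1].
t (time) has dimensions [T].
I (current) has dimensions [I].
V (voltage) has dimensions [I^-1 L^2 M T^-3].

Left side: [I^-1 L^2 M T^-3]
Right side: [I L M T^-2]

The two sides have different dimensions, so the equation is NOT dimensionally consistent.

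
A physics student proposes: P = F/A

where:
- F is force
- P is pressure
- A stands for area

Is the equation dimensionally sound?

Yes

F (force) has dimensions [L M T^-2].
P (pressure) has dimensions [L^-1 M T^-2].
A (area) has dimensions [L^2].

Left side: [L^-1 M T^-2]
Right side: [L^-1 M T^-2]

Both sides have the same dimensions, so the equation is dimensionally consistent.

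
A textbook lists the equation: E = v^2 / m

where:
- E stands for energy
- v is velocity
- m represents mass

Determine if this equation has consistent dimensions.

No

E (energy) has dimensions [L^2 M T^-2].
v (velocity) has dimensions [L T^-1].
m (mass) has dimensions [M].

Left side: [L^2 M T^-2]
Right side: [L^2 M^-1 T^-2]

The two sides have different dimensions, so the equation is NOT dimensionally consistent.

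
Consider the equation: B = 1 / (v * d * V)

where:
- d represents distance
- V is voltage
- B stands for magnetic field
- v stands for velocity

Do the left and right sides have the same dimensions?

No

d (distance) has dimensions [L].
V (voltage) has dimensions [I^-1 L^2 M T^-3].
B (magnetic field) has dimensions [I^-1 M T^-2].
v (velocity) has dimensions [L T^-1].

Left side: [I^-1 M T^-2]
Right side: [I L^-4 M^-1 T^4]

The two sides have different dimensions, so the equation is NOT dimensionally consistent.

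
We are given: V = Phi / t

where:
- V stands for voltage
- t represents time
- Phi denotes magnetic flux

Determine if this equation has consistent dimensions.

Yes

V (voltage) has dimensions [I^-1 L^2 M T^-3].
t (time) has dimensions [T].
Phi (magnetic flux) has dimensions [I^-1 L^2 M T^-2].

Left side: [I^-1 L^2 M T^-3]
Right side: [I^-1 L^2 M T^-3]

Both sides have the same dimensions, so the equation is dimensionally consistent.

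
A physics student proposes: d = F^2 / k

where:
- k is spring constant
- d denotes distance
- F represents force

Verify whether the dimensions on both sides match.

No

k (spring constant) has dimensions [M T^-2].
d (distance) has dimensions [L].
F (force) has dimensions [L M T^-2].

Left side: [L]
Right side: [L^2 M T^-2]

The two sides have different dimensions, so the equation is NOT dimensionally consistent.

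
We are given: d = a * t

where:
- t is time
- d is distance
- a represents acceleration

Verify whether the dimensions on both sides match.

No

t (time) has dimensions [T].
d (distance) has dimensions [L].
a (acceleration) has dimensions [L T^-2].

Left side: [L]
Right side: [L T^-1]

The two sides have different dimensions, so the equation is NOT dimensionally consistent.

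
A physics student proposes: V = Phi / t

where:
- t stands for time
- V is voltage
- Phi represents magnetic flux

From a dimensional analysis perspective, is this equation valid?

Yes

t (time) has dimensions [T].
V (voltage) has dimensions [I^-1 L^2 M T^-3].
Phi (magnetic flux) has dimensions [I^-1 L^2 M T^-2].

Left side: [I^-1 L^2 M T^-3]
Right side: [I^-1 L^2 M T^-3]

Both sides have the same dimensions, so the equation is dimensionally consistent.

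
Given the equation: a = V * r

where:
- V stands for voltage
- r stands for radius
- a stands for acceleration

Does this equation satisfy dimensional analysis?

No

V (voltage) has dimensions [I^-1 L^2 M T^-3].
r (radius) has dimensions [L].
a (acceleration) has dimensions [L T^-2].

Left side: [L T^-2]
Right side: [I^-1 L^3 M T^-3]

The two sides have different dimensions, so the equation is NOT dimensionally consistent.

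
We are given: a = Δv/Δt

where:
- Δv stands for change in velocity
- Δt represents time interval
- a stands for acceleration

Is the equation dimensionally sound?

Yes

Δv (change in velocity) has dimensions [L T^-1].
Δt (time interval) has dimensions [T].
a (acceleration) has dimensions [L T^-2].

Left side: [L T^-2]
Right side: [L T^-2]

Both sides have the same dimensions, so the equation is dimensionally consistent.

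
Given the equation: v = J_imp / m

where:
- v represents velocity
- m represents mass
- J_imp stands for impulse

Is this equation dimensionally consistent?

Yes

v (velocity) has dimensions [L T^-1].
m (mass) has dimensions [M].
J_imp (impulse) has dimensions [L M T^-1].

Left side: [L T^-1]
Right side: [L T^-1]

Both sides have the same dimensions, so the equation is dimensionally consistent.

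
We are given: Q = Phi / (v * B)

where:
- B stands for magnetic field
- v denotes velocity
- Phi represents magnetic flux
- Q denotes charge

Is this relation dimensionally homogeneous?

No

B (magnetic field) has dimensions [I^-1 M T^-2].
v (velocity) has dimensions [L T^-1].
Phi (magnetic flux) has dimensions [I^-1 L^2 M T^-2].
Q (charge) has dimensions [I T].

Left side: [I T]
Right side: [L T]

The two sides have different dimensions, so the equation is NOT dimensionally consistent.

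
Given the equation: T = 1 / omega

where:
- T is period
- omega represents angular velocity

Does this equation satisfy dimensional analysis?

Yes

T (period) has dimensions [T].
omega (angular velocity) has dimensions [T^-1].

Left side: [T]
Right side: [T]

Both sides have the same dimensions, so the equation is dimensionally consistent.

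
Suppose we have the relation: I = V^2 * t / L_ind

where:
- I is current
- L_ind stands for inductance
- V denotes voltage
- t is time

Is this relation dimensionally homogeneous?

No

I (current) has dimensions [I].
L_ind (inductance) has dimensions [I^-2 L^2 M T^-2].
V (voltage) has dimensions [I^-1 L^2 M T^-3].
t (time) has dimensions [T].

Left side: [I]
Right side: [L^2 M T^-3]

The two sides have different dimensions, so the equation is NOT dimensionally consistent.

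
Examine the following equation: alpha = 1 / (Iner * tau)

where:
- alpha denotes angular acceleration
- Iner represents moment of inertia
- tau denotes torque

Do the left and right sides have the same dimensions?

No

alpha (angular acceleration) has dimensions [T^-2].
Iner (moment of inertia) has dimensions [L^2 M].
tau (torque) has dimensions [L^2 M T^-2].

Left side: [T^-2]
Right side: [L^-4 M^-2 T^2]

The two sides have different dimensions, so the equation is NOT dimensionally consistent.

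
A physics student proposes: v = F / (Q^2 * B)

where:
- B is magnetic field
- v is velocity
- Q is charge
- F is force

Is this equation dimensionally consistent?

No

B (magnetic field) has dimensions [I^-1 M T^-2].
v (velocity) has dimensions [L T^-1].
Q (charge) has dimensions [I T].
F (force) has dimensions [L M T^-2].

Left side: [L T^-1]
Right side: [I^-1 L T^-2]

The two sides have different dimensions, so the equation is NOT dimensionally consistent.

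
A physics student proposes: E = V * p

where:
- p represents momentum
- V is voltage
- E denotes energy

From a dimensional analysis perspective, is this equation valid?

No

p (momentum) has dimensions [L M T^-1].
V (voltage) has dimensions [I^-1 L^2 M T^-3].
E (energy) has dimensions [L^2 M T^-2].

Left side: [L^2 M T^-2]
Right side: [I^-1 L^3 M^2 T^-4]

The two sides have different dimensions, so the equation is NOT dimensionally consistent.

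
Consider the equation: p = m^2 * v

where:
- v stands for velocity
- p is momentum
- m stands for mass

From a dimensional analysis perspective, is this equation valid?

No

v (velocity) has dimensions [L T^-1].
p (momentum) has dimensions [L M T^-1].
m (mass) has dimensions [M].

Left side: [L M T^-1]
Right side: [L M^2 T^-1]

The two sides have different dimensions, so the equation is NOT dimensionally consistent.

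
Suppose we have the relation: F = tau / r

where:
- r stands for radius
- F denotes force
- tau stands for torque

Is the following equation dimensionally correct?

Yes

r (radius) has dimensions [L].
F (force) has dimensions [L M T^-2].
tau (torque) has dimensions [L^2 M T^-2].

Left side: [L M T^-2]
Right side: [L M T^-2]

Both sides have the same dimensions, so the equation is dimensionally consistent.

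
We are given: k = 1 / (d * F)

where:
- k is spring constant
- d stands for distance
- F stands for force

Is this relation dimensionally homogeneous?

No

k (spring constant) has dimensions [M T^-2].
d (distance) has dimensions [L].
F (force) has dimensions [L M T^-2].

Left side: [M T^-2]
Right side: [L^-2 M^-1 T^2]

The two sides have different dimensions, so the equation is NOT dimensionally consistent.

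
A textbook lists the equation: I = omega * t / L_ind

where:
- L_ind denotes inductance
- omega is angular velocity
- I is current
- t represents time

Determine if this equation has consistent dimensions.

No

L_ind (inductance) has dimensions [I^-2 L^2 M T^-2].
omega (angular velocity) has dimensions [T^-1].
I (current) has dimensions [I].
t (time) has dimensions [T].

Left side: [I]
Right side: [I^2 L^-2 M^-1 T^2]

The two sides have different dimensions, so the equation is NOT dimensionally consistent.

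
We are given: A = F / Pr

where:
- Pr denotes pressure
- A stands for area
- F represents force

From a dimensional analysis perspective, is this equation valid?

Yes

Pr (pressure) has dimensions [L^-1 M T^-2].
A (area) has dimensions [L^2].
F (force) has dimensions [L M T^-2].

Left side: [L^2]
Right side: [L^2]

Both sides have the same dimensions, so the equation is dimensionally consistent.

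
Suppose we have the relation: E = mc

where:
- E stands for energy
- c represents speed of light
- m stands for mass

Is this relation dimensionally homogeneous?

No

E (energy) has dimensions [L^2 M T^-2].
c (speed of light) has dimensions [L T^-1].
m (mass) has dimensions [M].

Left side: [L^2 M T^-2]
Right side: [L M T^-1]

The two sides have different dimensions, so the equation is NOT dimensionally consistent.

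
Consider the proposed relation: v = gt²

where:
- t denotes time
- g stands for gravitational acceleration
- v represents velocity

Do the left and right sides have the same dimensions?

No

t (time) has dimensions [T].
g (gravitational acceleration) has dimensions [L T^-2].
v (velocity) has dimensions [L T^-1].

Left side: [L T^-1]
Right side: [L]

The two sides have different dimensions, so the equation is NOT dimensionally consistent.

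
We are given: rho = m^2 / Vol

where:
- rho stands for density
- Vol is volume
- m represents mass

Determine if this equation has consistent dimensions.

No

rho (density) has dimensions [L^-3 M].
Vol (volume) has dimensions [L^3].
m (mass) has dimensions [M].

Left side: [L^-3 M]
Right side: [L^-3 M^2]

The two sides have different dimensions, so the equation is NOT dimensionally consistent.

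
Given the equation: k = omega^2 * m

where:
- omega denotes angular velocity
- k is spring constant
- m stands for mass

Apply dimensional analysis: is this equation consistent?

Yes

omega (angular velocity) has dimensions [T^-1].
k (spring constant) has dimensions [M T^-2].
m (mass) has dimensions [M].

Left side: [M T^-2]
Right side: [M T^-2]

Both sides have the same dimensions, so the equation is dimensionally consistent.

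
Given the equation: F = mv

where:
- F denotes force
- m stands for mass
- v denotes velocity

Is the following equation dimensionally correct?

No

F (force) has dimensions [L M T^-2].
m (mass) has dimensions [M].
v (velocity) has dimensions [L T^-1].

Left side: [L M T^-2]
Right side: [L M T^-1]

The two sides have different dimensions, so the equation is NOT dimensionally consistent.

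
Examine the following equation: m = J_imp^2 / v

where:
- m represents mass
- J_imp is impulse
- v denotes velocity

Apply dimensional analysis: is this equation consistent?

No

m (mass) has dimensions [M].
J_imp (impulse) has dimensions [L M T^-1].
v (velocity) has dimensions [L T^-1].

Left side: [M]
Right side: [L M^2 T^-1]

The two sides have different dimensions, so the equation is NOT dimensionally consistent.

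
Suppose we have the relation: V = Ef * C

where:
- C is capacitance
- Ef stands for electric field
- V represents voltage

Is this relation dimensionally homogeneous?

No

C (capacitance) has dimensions [I^2 L^-2 M^-1 T^4].
Ef (electric field) has dimensions [I^-1 L M T^-3].
V (voltage) has dimensions [I^-1 L^2 M T^-3].

Left side: [I^-1 L^2 M T^-3]
Right side: [I L^-1 T]

The two sides have different dimensions, so the equation is NOT dimensionally consistent.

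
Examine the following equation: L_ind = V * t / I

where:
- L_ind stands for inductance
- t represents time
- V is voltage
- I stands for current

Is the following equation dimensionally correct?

Yes

L_ind (inductance) has dimensions [I^-2 L^2 M T^-2].
t (time) has dimensions [T].
V (voltage) has dimensions [I^-1 L^2 M T^-3].
I (current) has dimensions [I].

Left side: [I^-2 L^2 M T^-2]
Right side: [I^-2 L^2 M T^-2]

Both sides have the same dimensions, so the equation is dimensionally consistent.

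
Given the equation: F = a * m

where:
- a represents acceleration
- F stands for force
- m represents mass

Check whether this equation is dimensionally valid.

Yes

a (acceleration) has dimensions [L T^-2].
F (force) has dimensions [L M T^-2].
m (mass) has dimensions [M].

Left side: [L M T^-2]
Right side: [L M T^-2]

Both sides have the same dimensions, so the equation is dimensionally consistent.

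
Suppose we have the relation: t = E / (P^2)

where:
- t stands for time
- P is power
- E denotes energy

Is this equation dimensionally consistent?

No

t (time) has dimensions [T].
P (power) has dimensions [L^2 M T^-3].
E (energy) has dimensions [L^2 M T^-2].

Left side: [T]
Right side: [L^-2 M^-1 T^4]

The two sides have different dimensions, so the equation is NOT dimensionally consistent.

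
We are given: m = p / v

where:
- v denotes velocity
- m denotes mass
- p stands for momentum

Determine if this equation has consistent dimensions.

Yes

v (velocity) has dimensions [L T^-1].
m (mass) has dimensions [M].
p (momentum) has dimensions [L M T^-1].

Left side: [M]
Right side: [M]

Both sides have the same dimensions, so the equation is dimensionally consistent.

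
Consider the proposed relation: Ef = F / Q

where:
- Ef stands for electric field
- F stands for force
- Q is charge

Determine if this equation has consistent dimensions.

Yes

Ef (electric field) has dimensions [I^-1 L M T^-3].
F (force) has dimensions [L M T^-2].
Q (charge) has dimensions [I T].

Left side: [I^-1 L M T^-3]
Right side: [I^-1 L M T^-3]

Both sides have the same dimensions, so the equation is dimensionally consistent.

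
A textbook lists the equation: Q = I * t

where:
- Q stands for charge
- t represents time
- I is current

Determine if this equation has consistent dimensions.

Yes

Q (charge) has dimensions [I T].
t (time) has dimensions [T].
I (current) has dimensions [I].

Left side: [I T]
Right side: [I T]

Both sides have the same dimensions, so the equation is dimensionally consistent.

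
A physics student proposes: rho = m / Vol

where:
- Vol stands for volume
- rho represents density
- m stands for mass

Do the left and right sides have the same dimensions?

Yes

Vol (volume) has dimensions [L^3].
rho (density) has dimensions [L^-3 M].
m (mass) has dimensions [M].

Left side: [L^-3 M]
Right side: [L^-3 M]

Both sides have the same dimensions, so the equation is dimensionally consistent.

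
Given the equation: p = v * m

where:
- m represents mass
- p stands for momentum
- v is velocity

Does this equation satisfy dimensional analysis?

Yes

m (mass) has dimensions [M].
p (momentum) has dimensions [L M T^-1].
v (velocity) has dimensions [L T^-1].

Left side: [L M T^-1]
Right side: [L M T^-1]

Both sides have the same dimensions, so the equation is dimensionally consistent.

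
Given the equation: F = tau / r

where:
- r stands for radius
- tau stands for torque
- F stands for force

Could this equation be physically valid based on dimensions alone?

Yes

r (radius) has dimensions [L].
tau (torque) has dimensions [L^2 M T^-2].
F (force) has dimensions [L M T^-2].

Left side: [L M T^-2]
Right side: [L M T^-2]

Both sides have the same dimensions, so the equation is dimensionally consistent.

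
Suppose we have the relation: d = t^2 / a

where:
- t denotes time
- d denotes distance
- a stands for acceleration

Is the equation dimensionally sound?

No

t (time) has dimensions [T].
d (distance) has dimensions [L].
a (acceleration) has dimensions [L T^-2].

Left side: [L]
Right side: [L^-1 T^4]

The two sides have different dimensions, so the equation is NOT dimensionally consistent.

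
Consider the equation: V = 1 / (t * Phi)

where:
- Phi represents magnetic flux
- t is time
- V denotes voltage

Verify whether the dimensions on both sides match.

No

Phi (magnetic flux) has dimensions [I^-1 L^2 M T^-2].
t (time) has dimensions [T].
V (voltage) has dimensions [I^-1 L^2 M T^-3].

Left side: [I^-1 L^2 M T^-3]
Right side: [I L^-2 M^-1 T]

The two sides have different dimensions, so the equation is NOT dimensionally consistent.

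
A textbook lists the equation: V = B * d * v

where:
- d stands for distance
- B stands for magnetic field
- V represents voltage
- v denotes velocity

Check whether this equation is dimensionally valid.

Yes

d (distance) has dimensions [L].
B (magnetic field) has dimensions [I^-1 M T^-2].
V (voltage) has dimensions [I^-1 L^2 M T^-3].
v (velocity) has dimensions [L T^-1].

Left side: [I^-1 L^2 M T^-3]
Right side: [I^-1 L^2 M T^-3]

Both sides have the same dimensions, so the equation is dimensionally consistent.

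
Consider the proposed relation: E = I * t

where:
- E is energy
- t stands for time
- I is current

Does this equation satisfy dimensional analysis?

No

E (energy) has dimensions [L^2 M T^-2].
t (time) has dimensions [T].
I (current) has dimensions [I].

Left side: [L^2 M T^-2]
Right side: [I T]

The two sides have different dimensions, so the equation is NOT dimensionally consistent.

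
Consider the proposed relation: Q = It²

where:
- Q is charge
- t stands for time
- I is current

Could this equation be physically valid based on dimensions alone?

No

Q (charge) has dimensions [I T].
t (time) has dimensions [T].
I (current) has dimensions [I].

Left side: [I T]
Right side: [I T^2]

The two sides have different dimensions, so the equation is NOT dimensionally consistent.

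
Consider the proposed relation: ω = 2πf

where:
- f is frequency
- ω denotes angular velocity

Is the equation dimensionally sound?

Yes

f (frequency) has dimensions [T^-1].
ω (angular velocity) has dimensions [T^-1].

Left side: [T^-1]
Right side: [T^-1]

Both sides have the same dimensions, so the equation is dimensionally consistent.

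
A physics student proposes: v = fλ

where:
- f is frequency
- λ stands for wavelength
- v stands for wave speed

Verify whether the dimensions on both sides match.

Yes

f (frequency) has dimensions [T^-1].
λ (wavelength) has dimensions [L].
v (wave speed) has dimensions [L T^-1].

Left side: [L T^-1]
Right side: [L T^-1]

Both sides have the same dimensions, so the equation is dimensionally consistent.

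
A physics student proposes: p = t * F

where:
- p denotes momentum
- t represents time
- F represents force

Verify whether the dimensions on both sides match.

Yes

p (momentum) has dimensions [L M T^-1].
t (time) has dimensions [T].
F (force) has dimensions [L M T^-2].

Left side: [L M T^-1]
Right side: [L M T^-1]

Both sides have the same dimensions, so the equation is dimensionally consistent.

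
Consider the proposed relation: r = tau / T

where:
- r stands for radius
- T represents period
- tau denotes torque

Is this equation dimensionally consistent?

No

r (radius) has dimensions [L].
T (period) has dimensions [T].
tau (torque) has dimensions [L^2 M T^-2].

Left side: [L]
Right side: [L^2 M T^-3]

The two sides have different dimensions, so the equation is NOT dimensionally consistent.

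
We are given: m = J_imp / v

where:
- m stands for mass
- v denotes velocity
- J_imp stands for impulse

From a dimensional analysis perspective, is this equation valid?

Yes

m (mass) has dimensions [M].
v (velocity) has dimensions [L T^-1].
J_imp (impulse) has dimensions [L M T^-1].

Left side: [M]
Right side: [M]

Both sides have the same dimensions, so the equation is dimensionally consistent.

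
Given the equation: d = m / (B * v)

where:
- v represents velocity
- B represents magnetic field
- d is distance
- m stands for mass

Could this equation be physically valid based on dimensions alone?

No

v (velocity) has dimensions [L T^-1].
B (magnetic field) has dimensions [I^-1 M T^-2].
d (distance) has dimensions [L].
m (mass) has dimensions [M].

Left side: [L]
Right side: [I L^-1 T^3]

The two sides have different dimensions, so the equation is NOT dimensionally consistent.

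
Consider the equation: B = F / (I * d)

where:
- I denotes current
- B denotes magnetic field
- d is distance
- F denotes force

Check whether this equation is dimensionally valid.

Yes

I (current) has dimensions [I].
B (magnetic field) has dimensions [I^-1 M T^-2].
d (distance) has dimensions [L].
F (force) has dimensions [L M T^-2].

Left side: [I^-1 M T^-2]
Right side: [I^-1 M T^-2]

Both sides have the same dimensions, so the equation is dimensionally consistent.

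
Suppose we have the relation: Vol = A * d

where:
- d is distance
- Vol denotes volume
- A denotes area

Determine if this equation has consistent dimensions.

Yes

d (distance) has dimensions [L].
Vol (volume) has dimensions [L^3].
A (area) has dimensions [L^2].

Left side: [L^3]
Right side: [L^3]

Both sides have the same dimensions, so the equation is dimensionally consistent.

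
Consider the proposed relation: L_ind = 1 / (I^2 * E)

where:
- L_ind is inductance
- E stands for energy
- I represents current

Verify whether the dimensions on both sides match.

No

L_ind (inductance) has dimensions [I^-2 L^2 M T^-2].
E (energy) has dimensions [L^2 M T^-2].
I (current) has dimensions [I].

Left side: [I^-2 L^2 M T^-2]
Right side: [I^-2 L^-2 M^-1 T^2]

The two sides have different dimensions, so the equation is NOT dimensionally consistent.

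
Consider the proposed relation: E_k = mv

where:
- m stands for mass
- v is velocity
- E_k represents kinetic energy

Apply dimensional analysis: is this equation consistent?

No

m (mass) has dimensions [M].
v (velocity) has dimensions [L T^-1].
E_k (kinetic energy) has dimensions [L^2 M T^-2].

Left side: [L^2 M T^-2]
Right side: [L M T^-1]

The two sides have different dimensions, so the equation is NOT dimensionally consistent.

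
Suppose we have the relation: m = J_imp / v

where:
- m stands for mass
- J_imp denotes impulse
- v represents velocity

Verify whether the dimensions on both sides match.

Yes

m (mass) has dimensions [M].
J_imp (impulse) has dimensions [L M T^-1].
v (velocity) has dimensions [L T^-1].

Left side: [M]
Right side: [M]

Both sides have the same dimensions, so the equation is dimensionally consistent.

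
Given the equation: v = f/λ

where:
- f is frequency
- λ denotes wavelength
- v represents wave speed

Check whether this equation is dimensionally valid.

No

f (frequency) has dimensions [T^-1].
λ (wavelength) has dimensions [L].
v (wave speed) has dimensions [L T^-1].

Left side: [L T^-1]
Right side: [L^-1 T^-1]

The two sides have different dimensions, so the equation is NOT dimensionally consistent.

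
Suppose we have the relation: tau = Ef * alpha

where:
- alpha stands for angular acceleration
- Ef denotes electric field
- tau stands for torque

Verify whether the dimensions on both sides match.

No

alpha (angular acceleration) has dimensions [T^-2].
Ef (electric field) has dimensions [I^-1 L M T^-3].
tau (torque) has dimensions [L^2 M T^-2].

Left side: [L^2 M T^-2]
Right side: [I^-1 L M T^-5]

The two sides have different dimensions, so the equation is NOT dimensionally consistent.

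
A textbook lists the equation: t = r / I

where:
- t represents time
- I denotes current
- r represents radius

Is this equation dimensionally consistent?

No

t (time) has dimensions [T].
I (current) has dimensions [I].
r (radius) has dimensions [L].

Left side: [T]
Right side: [I^-1 L]

The two sides have different dimensions, so the equation is NOT dimensionally consistent.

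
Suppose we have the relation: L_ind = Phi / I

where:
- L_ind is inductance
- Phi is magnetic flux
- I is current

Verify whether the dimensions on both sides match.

Yes

L_ind (inductance) has dimensions [I^-2 L^2 M T^-2].
Phi (magnetic flux) has dimensions [I^-1 L^2 M T^-2].
I (current) has dimensions [I].

Left side: [I^-2 L^2 M T^-2]
Right side: [I^-2 L^2 M T^-2]

Both sides have the same dimensions, so the equation is dimensionally consistent.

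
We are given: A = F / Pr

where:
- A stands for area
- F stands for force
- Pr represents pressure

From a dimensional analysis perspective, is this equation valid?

Yes

A (area) has dimensions [L^2].
F (force) has dimensions [L M T^-2].
Pr (pressure) has dimensions [L^-1 M T^-2].

Left side: [L^2]
Right side: [L^2]

Both sides have the same dimensions, so the equation is dimensionally consistent.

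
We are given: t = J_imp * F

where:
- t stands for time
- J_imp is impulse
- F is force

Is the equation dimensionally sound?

No

t (time) has dimensions [T].
J_imp (impulse) has dimensions [L M T^-1].
F (force) has dimensions [L M T^-2].

Left side: [T]
Right side: [L^2 M^2 T^-3]

The two sides have different dimensions, so the equation is NOT dimensionally consistent.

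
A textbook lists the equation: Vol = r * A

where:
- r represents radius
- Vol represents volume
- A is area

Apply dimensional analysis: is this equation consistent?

Yes

r (radius) has dimensions [L].
Vol (volume) has dimensions [L^3].
A (area) has dimensions [L^2].

Left side: [L^3]
Right side: [L^3]

Both sides have the same dimensions, so the equation is dimensionally consistent.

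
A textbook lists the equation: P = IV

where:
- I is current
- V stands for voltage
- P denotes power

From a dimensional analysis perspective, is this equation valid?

Yes

I (current) has dimensions [I].
V (voltage) has dimensions [I^-1 L^2 M T^-3].
P (power) has dimensions [L^2 M T^-3].

Left side: [L^2 M T^-3]
Right side: [L^2 M T^-3]

Both sides have the same dimensions, so the equation is dimensionally consistent.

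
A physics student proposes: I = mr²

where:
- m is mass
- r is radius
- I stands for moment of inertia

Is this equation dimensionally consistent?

Yes

m (mass) has dimensions [M].
r (radius) has dimensions [L].
I (moment of inertia) has dimensions [L^2 M].

Left side: [L^2 M]
Right side: [L^2 M]

Both sides have the same dimensions, so the equation is dimensionally consistent.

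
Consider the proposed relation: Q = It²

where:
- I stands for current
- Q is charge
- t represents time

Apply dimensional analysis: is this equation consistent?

No

I (current) has dimensions [I].
Q (charge) has dimensions [I T].
t (time) has dimensions [T].

Left side: [I T]
Right side: [I T^2]

The two sides have different dimensions, so the equation is NOT dimensionally consistent.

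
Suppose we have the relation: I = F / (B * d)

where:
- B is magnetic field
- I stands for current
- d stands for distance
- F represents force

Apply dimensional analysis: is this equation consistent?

Yes

B (magnetic field) has dimensions [I^-1 M T^-2].
I (current) has dimensions [I].
d (distance) has dimensions [L].
F (force) has dimensions [L M T^-2].

Left side: [I]
Right side: [I]

Both sides have the same dimensions, so the equation is dimensionally consistent.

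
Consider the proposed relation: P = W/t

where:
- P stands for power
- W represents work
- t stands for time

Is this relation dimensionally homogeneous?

Yes

P (power) has dimensions [L^2 M T^-3].
W (work) has dimensions [L^2 M T^-2].
t (time) has dimensions [T].

Left side: [L^2 M T^-3]
Right side: [L^2 M T^-3]

Both sides have the same dimensions, so the equation is dimensionally consistent.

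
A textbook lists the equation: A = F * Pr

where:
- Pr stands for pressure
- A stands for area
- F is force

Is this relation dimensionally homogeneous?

No

Pr (pressure) has dimensions [L^-1 M T^-2].
A (area) has dimensions [L^2].
F (force) has dimensions [L M T^-2].

Left side: [L^2]
Right side: [M^2 T^-4]

The two sides have different dimensions, so the equation is NOT dimensionally consistent.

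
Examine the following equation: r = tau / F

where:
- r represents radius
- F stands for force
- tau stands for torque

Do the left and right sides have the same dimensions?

Yes

r (radius) has dimensions [L].
F (force) has dimensions [L M T^-2].
tau (torque) has dimensions [L^2 M T^-2].

Left side: [L]
Right side: [L]

Both sides have the same dimensions, so the equation is dimensionally consistent.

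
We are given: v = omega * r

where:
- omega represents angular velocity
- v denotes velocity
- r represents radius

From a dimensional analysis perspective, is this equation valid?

Yes

omega (angular velocity) has dimensions [T^-1].
v (velocity) has dimensions [L T^-1].
r (radius) has dimensions [L].

Left side: [L T^-1]
Right side: [L T^-1]

Both sides have the same dimensions, so the equation is dimensionally consistent.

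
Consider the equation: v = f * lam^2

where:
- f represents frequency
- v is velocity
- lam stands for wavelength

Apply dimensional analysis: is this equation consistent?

No

f (frequency) has dimensions [T^-1].
v (velocity) has dimensions [L T^-1].
lam (wavelength) has dimensions [L].

Left side: [L T^-1]
Right side: [L^2 T^-1]

The two sides have different dimensions, so the equation is NOT dimensionally consistent.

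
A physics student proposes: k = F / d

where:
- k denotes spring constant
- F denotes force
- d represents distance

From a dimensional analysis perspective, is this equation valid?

Yes

k (spring constant) has dimensions [M T^-2].
F (force) has dimensions [L M T^-2].
d (distance) has dimensions [L].

Left side: [M T^-2]
Right side: [M T^-2]

Both sides have the same dimensions, so the equation is dimensionally consistent.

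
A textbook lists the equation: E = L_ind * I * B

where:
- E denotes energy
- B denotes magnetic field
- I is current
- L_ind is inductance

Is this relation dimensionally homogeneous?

No

E (energy) has dimensions [L^2 M T^-2].
B (magnetic field) has dimensions [I^-1 M T^-2].
I (current) has dimensions [I].
L_ind (inductance) has dimensions [I^-2 L^2 M T^-2].

Left side: [L^2 M T^-2]
Right side: [I^-2 L^2 M^2 T^-4]

The two sides have different dimensions, so the equation is NOT dimensionally consistent.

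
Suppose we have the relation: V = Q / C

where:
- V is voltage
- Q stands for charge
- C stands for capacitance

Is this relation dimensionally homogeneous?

Yes

V (voltage) has dimensions [I^-1 L^2 M T^-3].
Q (charge) has dimensions [I T].
C (capacitance) has dimensions [I^2 L^-2 M^-1 T^4].

Left side: [I^-1 L^2 M T^-3]
Right side: [I^-1 L^2 M T^-3]

Both sides have the same dimensions, so the equation is dimensionally consistent.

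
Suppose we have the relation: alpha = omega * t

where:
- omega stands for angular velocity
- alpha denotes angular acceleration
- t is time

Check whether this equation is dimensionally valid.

No

omega (angular velocity) has dimensions [T^-1].
alpha (angular acceleration) has dimensions [T^-2].
t (time) has dimensions [T].

Left side: [T^-2]
Right side: [dimensionless]

The two sides have different dimensions, so the equation is NOT dimensionally consistent.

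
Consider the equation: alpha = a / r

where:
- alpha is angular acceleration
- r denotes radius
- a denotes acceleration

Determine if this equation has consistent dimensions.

Yes

alpha (angular acceleration) has dimensions [T^-2].
r (radius) has dimensions [L].
a (acceleration) has dimensions [L T^-2].

Left side: [T^-2]
Right side: [T^-2]

Both sides have the same dimensions, so the equation is dimensionally consistent.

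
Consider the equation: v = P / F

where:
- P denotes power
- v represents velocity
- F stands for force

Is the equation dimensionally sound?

Yes

P (power) has dimensions [L^2 M T^-3].
v (velocity) has dimensions [L T^-1].
F (force) has dimensions [L M T^-2].

Left side: [L T^-1]
Right side: [L T^-1]

Both sides have the same dimensions, so the equation is dimensionally consistent.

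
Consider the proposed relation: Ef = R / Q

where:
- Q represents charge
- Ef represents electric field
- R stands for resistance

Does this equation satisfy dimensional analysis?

No

Q (charge) has dimensions [I T].
Ef (electric field) has dimensions [I^-1 L M T^-3].
R (resistance) has dimensions [I^-2 L^2 M T^-3].

Left side: [I^-1 L M T^-3]
Right side: [I^-3 L^2 M T^-4]

The two sides have different dimensions, so the equation is NOT dimensionally consistent.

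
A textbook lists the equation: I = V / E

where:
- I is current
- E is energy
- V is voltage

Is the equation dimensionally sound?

No

I (current) has dimensions [I].
E (energy) has dimensions [L^2 M T^-2].
V (voltage) has dimensions [I^-1 L^2 M T^-3].

Left side: [I]
Right side: [I^-1 T^-1]

The two sides have different dimensions, so the equation is NOT dimensionally consistent.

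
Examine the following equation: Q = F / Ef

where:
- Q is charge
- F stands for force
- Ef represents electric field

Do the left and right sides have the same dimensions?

Yes

Q (charge) has dimensions [I T].
F (force) has dimensions [L M T^-2].
Ef (electric field) has dimensions [I^-1 L M T^-3].

Left side: [I T]
Right side: [I T]

Both sides have the same dimensions, so the equation is dimensionally consistent.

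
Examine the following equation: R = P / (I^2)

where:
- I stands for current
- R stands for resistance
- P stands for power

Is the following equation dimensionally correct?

Yes

I (current) has dimensions [I].
R (resistance) has dimensions [I^-2 L^2 M T^-3].
P (power) has dimensions [L^2 M T^-3].

Left side: [I^-2 L^2 M T^-3]
Right side: [I^-2 L^2 M T^-3]

Both sides have the same dimensions, so the equation is dimensionally consistent.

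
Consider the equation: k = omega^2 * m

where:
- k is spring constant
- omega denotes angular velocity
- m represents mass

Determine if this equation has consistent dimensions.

Yes

k (spring constant) has dimensions [M T^-2].
omega (angular velocity) has dimensions [T^-1].
m (mass) has dimensions [M].

Left side: [M T^-2]
Right side: [M T^-2]

Both sides have the same dimensions, so the equation is dimensionally consistent.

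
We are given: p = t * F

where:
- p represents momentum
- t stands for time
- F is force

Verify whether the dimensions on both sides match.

Yes

p (momentum) has dimensions [L M T^-1].
t (time) has dimensions [T].
F (force) has dimensions [L M T^-2].

Left side: [L M T^-1]
Right side: [L M T^-1]

Both sides have the same dimensions, so the equation is dimensionally consistent.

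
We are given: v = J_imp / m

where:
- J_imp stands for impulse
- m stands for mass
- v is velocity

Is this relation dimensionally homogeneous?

Yes

J_imp (impulse) has dimensions [L M T^-1].
m (mass) has dimensions [M].
v (velocity) has dimensions [L T^-1].

Left side: [L T^-1]
Right side: [L T^-1]

Both sides have the same dimensions, so the equation is dimensionally consistent.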